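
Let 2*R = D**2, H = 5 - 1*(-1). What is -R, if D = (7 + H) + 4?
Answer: -289/2 ≈ -144.50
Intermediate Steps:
H = 6 (H = 5 + 1 = 6)
D = 17 (D = (7 + 6) + 4 = 13 + 4 = 17)
R = 289/2 (R = (1/2)*17**2 = (1/2)*289 = 289/2 ≈ 144.50)
-R = -1*289/2 = -289/2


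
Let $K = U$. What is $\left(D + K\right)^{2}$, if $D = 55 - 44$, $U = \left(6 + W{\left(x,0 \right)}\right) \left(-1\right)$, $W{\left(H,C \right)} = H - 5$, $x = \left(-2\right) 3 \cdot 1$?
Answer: $256$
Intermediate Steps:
$x = -6$ ($x = \left(-6\right) 1 = -6$)
$W{\left(H,C \right)} = -5 + H$ ($W{\left(H,C \right)} = H - 5 = -5 + H$)
$U = 5$ ($U = \left(6 - 11\right) \left(-1\right) = \left(-5\right) \left(-1\right) = 5$)
$K = 5$
$D = 11$
$\left(D + K\right)^{2} = \left(11 + 5\right)^{2} = 16^{2} = 256$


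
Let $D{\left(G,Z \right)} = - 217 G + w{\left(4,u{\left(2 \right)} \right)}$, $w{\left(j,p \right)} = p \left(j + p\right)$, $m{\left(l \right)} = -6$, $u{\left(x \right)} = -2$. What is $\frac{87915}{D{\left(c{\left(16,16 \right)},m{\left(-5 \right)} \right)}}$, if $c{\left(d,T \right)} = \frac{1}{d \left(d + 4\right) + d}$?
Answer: $- \frac{4219920}{223} \approx -18923.0$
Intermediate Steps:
$c{\left(d,T \right)} = \frac{1}{d + d \left(4 + d\right)}$ ($c{\left(d,T \right)} = \frac{1}{d \left(4 + d\right) + d} = \frac{1}{d + d \left(4 + d\right)}$)
$D{\left(G,Z \right)} = -4 - 217 G$ ($D{\left(G,Z \right)} = - 217 G - 2 \left(4 - 2\right) = - 217 G - 4 = -4 - 217 G$)
$\frac{87915}{D{\left(c{\left(16,16 \right)},m{\left(-5 \right)} \right)}} = \frac{87915}{-4 - 217 \frac{1}{16 \left(5 + 16\right)}} = \frac{87915}{-4 - 217 \frac{1}{16 \cdot 21}} = \frac{87915}{-4 - 217 \cdot \frac{1}{16} \cdot \frac{1}{21}} = \frac{87915}{-4 - \frac{31}{48}} = \frac{87915}{- \frac{223}{48}} = 87915 \left(- \frac{48}{223}\right) = - \frac{4219920}{223}$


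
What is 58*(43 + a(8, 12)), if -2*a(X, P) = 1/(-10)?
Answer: 24969/10 ≈ 2496.9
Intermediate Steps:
a(X, P) = 1/20 (a(X, P) = -½/(-10) = -½*(-⅒) = 1/20)
58*(43 + a(8, 12)) = 58*(43 + 1/20) = 58*(861/20) = 24969/10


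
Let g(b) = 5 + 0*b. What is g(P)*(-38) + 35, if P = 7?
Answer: -155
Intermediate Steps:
g(b) = 5 (g(b) = 5 + 0 = 5)
g(P)*(-38) + 35 = 5*(-38) + 35 = -190 + 35 = -155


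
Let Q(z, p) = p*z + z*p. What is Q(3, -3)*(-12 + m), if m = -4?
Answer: 288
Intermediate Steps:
Q(z, p) = 2*p*z (Q(z, p) = p*z + p*z = 2*p*z)
Q(3, -3)*(-12 + m) = (2*(-3)*3)*(-12 - 4) = -18*(-16) = 288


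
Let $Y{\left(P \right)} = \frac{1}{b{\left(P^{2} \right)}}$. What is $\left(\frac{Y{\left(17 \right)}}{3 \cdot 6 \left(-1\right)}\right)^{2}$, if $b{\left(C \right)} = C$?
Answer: $\frac{1}{27060804} \approx 3.6954 \cdot 10^{-8}$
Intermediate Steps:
$Y{\left(P \right)} = \frac{1}{P^{2}}$
$\left(\frac{Y{\left(17 \right)}}{3 \cdot 6 \left(-1\right)}\right)^{2} = \left(\frac{1}{289 \cdot 3 \cdot 6 \left(-1\right)}\right)^{2} = \left(\frac{1}{289 \cdot 18 \left(-1\right)}\right)^{2} = \left(\frac{1}{289 \left(-18\right)}\right)^{2} = \left(\frac{1}{289} \left(- \frac{1}{18}\right)\right)^{2} = \left(- \frac{1}{5202}\right)^{2} = \frac{1}{27060804}$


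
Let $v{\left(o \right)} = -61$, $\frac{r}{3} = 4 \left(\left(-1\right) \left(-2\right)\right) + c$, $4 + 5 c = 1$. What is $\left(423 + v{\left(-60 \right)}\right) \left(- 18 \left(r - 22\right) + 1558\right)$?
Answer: $\frac{2813464}{5} \approx 5.6269 \cdot 10^{5}$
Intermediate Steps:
$c = - \frac{3}{5}$ ($c = - \frac{4}{5} + \frac{1}{5} \cdot 1 = - \frac{4}{5} + \frac{1}{5} = - \frac{3}{5} \approx -0.6$)
$r = \frac{111}{5}$ ($r = 3 \left(4 \left(\left(-1\right) \left(-2\right)\right) - \frac{3}{5}\right) = 3 \left(4 \cdot 2 - \frac{3}{5}\right) = 3 \left(8 - \frac{3}{5}\right) = 3 \cdot \frac{37}{5} = \frac{111}{5} \approx 22.2$)
$\left(423 + v{\left(-60 \right)}\right) \left(- 18 \left(r - 22\right) + 1558\right) = \left(423 - 61\right) \left(- 18 \left(\frac{111}{5} - 22\right) + 1558\right) = 362 \left(\left(-18\right) \frac{1}{5} + 1558\right) = 362 \left(- \frac{18}{5} + 1558\right) = 362 \cdot \frac{7772}{5} = \frac{2813464}{5}$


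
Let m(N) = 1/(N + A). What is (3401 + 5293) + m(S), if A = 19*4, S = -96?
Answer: 173879/20 ≈ 8694.0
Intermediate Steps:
A = 76
m(N) = 1/(76 + N) (m(N) = 1/(N + 76) = 1/(76 + N))
(3401 + 5293) + m(S) = (3401 + 5293) + 1/(76 - 96) = 8694 + 1/(-20) = 8694 - 1/20 = 173879/20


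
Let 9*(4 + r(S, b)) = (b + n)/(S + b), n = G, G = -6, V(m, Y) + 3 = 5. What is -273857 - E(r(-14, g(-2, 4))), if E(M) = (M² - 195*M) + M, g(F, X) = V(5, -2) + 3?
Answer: -1801955728/6561 ≈ -2.7465e+5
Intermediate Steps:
V(m, Y) = 2 (V(m, Y) = -3 + 5 = 2)
g(F, X) = 5 (g(F, X) = 2 + 3 = 5)
n = -6
r(S, b) = -4 + (-6 + b)/(9*(S + b)) (r(S, b) = -4 + ((b - 6)/(S + b))/9 = -4 + ((-6 + b)/(S + b))/9 = -4 + (-6 + b)/(9*(S + b)))
E(M) = M² - 194*M
-273857 - E(r(-14, g(-2, 4))) = -273857 - (-6 - 36*(-14) - 35*5)/(9*(-14 + 5))*(-194 + (-6 - 36*(-14) - 35*5)/(9*(-14 + 5))) = -273857 - (⅑)*(-6 + 504 - 175)/(-9)*(-194 + (⅑)*(-6 + 504 - 175)/(-9)) = -273857 - (⅑)*(-⅑)*323*(-194 + (⅑)*(-⅑)*323) = -273857 - (-323)*(-194 - 323/81)/81 = -273857 - (-323)*(-16037)/(81*81) = -273857 - 1*5179951/6561 = -273857 - 5179951/6561 = -1801955728/6561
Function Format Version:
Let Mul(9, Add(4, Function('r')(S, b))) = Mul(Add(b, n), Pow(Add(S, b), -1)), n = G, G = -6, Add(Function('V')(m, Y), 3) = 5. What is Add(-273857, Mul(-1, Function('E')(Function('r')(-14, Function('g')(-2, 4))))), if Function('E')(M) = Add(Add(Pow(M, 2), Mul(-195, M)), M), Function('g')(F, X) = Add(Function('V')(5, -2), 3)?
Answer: Rational(-1801955728, 6561) ≈ -2.7465e+5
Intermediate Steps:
Function('V')(m, Y) = 2 (Function('V')(m, Y) = Add(-3, 5) = 2)
Function('g')(F, X) = 5 (Function('g')(F, X) = Add(2, 3) = 5)
n = -6
Function('r')(S, b) = Add(-4, Mul(Rational(1, 9), Pow(Add(S, b), -1), Add(-6, b))) (Function('r')(S, b) = Add(-4, Mul(Rational(1, 9), Mul(Add(b, -6), Pow(Add(S, b), -1)))) = Add(-4, Mul(Rational(1, 9), Mul(Add(-6, b), Pow(Add(S, b), -1)))) = Add(-4, Mul(Rational(1, 9), Mul(Pow(Add(S, b), -1), Add(-6, b)))) = Add(-4, Mul(Rational(1, 9), Pow(Add(S, b), -1), Add(-6, b))))
Function('E')(M) = Add(Pow(M, 2), Mul(-194, M))
Add(-273857, Mul(-1, Function('E')(Function('r')(-14, Function('g')(-2, 4))))) = Add(-273857, Mul(-1, Mul(Mul(Rational(1, 9), Pow(Add(-14, 5), -1), Add(-6, Mul(-36, -14), Mul(-35, 5))), Add(-194, Mul(Rational(1, 9), Pow(Add(-14, 5), -1), Add(-6, Mul(-36, -14), Mul(-35, 5))))))) = Add(-273857, Mul(-1, Mul(Mul(Rational(1, 9), Pow(-9, -1), Add(-6, 504, -175)), Add(-194, Mul(Rational(1, 9), Pow(-9, -1), Add(-6, 504, -175)))))) = Add(-273857, Mul(-1, Mul(Mul(Rational(1, 9), Rational(-1, 9), 323), Add(-194, Mul(Rational(1, 9), Rational(-1, 9), 323))))) = Add(-273857, Mul(-1, Mul(Rational(-323, 81), Add(-194, Rational(-323, 81))))) = Add(-273857, Mul(-1, Mul(Rational(-323, 81), Rational(-16037, 81)))) = Add(-273857, Mul(-1, Rational(5179951, 6561))) = Add(-273857, Rational(-5179951, 6561)) = Rational(-1801955728, 6561)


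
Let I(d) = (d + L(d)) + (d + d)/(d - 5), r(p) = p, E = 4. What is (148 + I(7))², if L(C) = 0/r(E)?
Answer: 26244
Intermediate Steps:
L(C) = 0 (L(C) = 0/4 = 0*(¼) = 0)
I(d) = d + 2*d/(-5 + d) (I(d) = (d + 0) + (d + d)/(d - 5) = d + (2*d)/(-5 + d) = d + 2*d/(-5 + d))
(148 + I(7))² = (148 + 7*(-3 + 7)/(-5 + 7))² = (148 + 7*4/2)² = (148 + 7*(½)*4)² = (148 + 14)² = 162² = 26244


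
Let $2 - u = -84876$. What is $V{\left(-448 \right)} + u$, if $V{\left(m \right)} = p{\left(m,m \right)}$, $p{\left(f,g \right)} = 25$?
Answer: $84903$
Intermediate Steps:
$u = 84878$ ($u = 2 - -84876 = 2 + 84876 = 84878$)
$V{\left(m \right)} = 25$
$V{\left(-448 \right)} + u = 25 + 84878 = 84903$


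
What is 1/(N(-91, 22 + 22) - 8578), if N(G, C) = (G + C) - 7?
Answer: -1/8632 ≈ -0.00011585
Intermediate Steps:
N(G, C) = -7 + C + G (N(G, C) = (C + G) - 7 = -7 + C + G)
1/(N(-91, 22 + 22) - 8578) = 1/((-7 + (22 + 22) - 91) - 8578) = 1/((-7 + 44 - 91) - 8578) = 1/(-54 - 8578) = 1/(-8632) = -1/8632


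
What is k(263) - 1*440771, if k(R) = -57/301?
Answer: -132672128/301 ≈ -4.4077e+5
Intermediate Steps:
k(R) = -57/301 (k(R) = -57*1/301 = -57/301)
k(263) - 1*440771 = -57/301 - 1*440771 = -57/301 - 440771 = -132672128/301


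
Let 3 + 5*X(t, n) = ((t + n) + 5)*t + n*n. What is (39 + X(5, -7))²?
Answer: 65536/25 ≈ 2621.4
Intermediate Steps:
X(t, n) = -⅗ + n²/5 + t*(5 + n + t)/5 (X(t, n) = -⅗ + (((t + n) + 5)*t + n*n)/5 = -⅗ + (((n + t) + 5)*t + n²)/5 = -⅗ + ((5 + n + t)*t + n²)/5 = -⅗ + (t*(5 + n + t) + n²)/5 = -⅗ + (n² + t*(5 + n + t))/5 = -⅗ + (n²/5 + t*(5 + n + t)/5) = -⅗ + n²/5 + t*(5 + n + t)/5)
(39 + X(5, -7))² = (39 + (-⅗ + 5 + (⅕)*(-7)² + (⅕)*5² + (⅕)*(-7)*5))² = (39 + (-⅗ + 5 + (⅕)*49 + (⅕)*25 - 7))² = (39 + (-⅗ + 5 + 49/5 + 5 - 7))² = (39 + 61/5)² = (256/5)² = 65536/25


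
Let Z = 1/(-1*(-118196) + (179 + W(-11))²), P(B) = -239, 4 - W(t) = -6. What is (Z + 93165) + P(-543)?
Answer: 14302891143/153917 ≈ 92926.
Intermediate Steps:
W(t) = 10 (W(t) = 4 - 1*(-6) = 4 + 6 = 10)
Z = 1/153917 (Z = 1/(-1*(-118196) + (179 + 10)²) = 1/(118196 + 189²) = 1/(118196 + 35721) = 1/153917 ≈ 6.4970e-6)
(Z + 93165) + P(-543) = (1/153917 + 93165) - 239 = 14339677306/153917 - 239 = 14302891143/153917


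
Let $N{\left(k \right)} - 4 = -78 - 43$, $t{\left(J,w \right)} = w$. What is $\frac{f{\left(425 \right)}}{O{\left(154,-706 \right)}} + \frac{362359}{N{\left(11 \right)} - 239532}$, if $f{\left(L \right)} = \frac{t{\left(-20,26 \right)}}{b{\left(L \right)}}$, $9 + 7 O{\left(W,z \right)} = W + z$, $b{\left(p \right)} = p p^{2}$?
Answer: $- \frac{101994622352781}{67454952640625} \approx -1.512$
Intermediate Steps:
$N{\left(k \right)} = -117$ ($N{\left(k \right)} = 4 - 121 = -117$)
$b{\left(p \right)} = p^{3}$
$O{\left(W,z \right)} = - \frac{9}{7} + \frac{W}{7} + \frac{z}{7}$ ($O{\left(W,z \right)} = - \frac{9}{7} + \frac{W + z}{7} = - \frac{9}{7} + \left(\frac{W}{7} + \frac{z}{7}\right) = - \frac{9}{7} + \frac{W}{7} + \frac{z}{7}$)
$f{\left(L \right)} = \frac{26}{L^{3}}$
$\frac{f{\left(425 \right)}}{O{\left(154,-706 \right)}} + \frac{362359}{N{\left(11 \right)} - 239532} = \frac{26 \cdot \frac{1}{76765625}}{- \frac{9}{7} + \frac{1}{7} \cdot 154 + \frac{1}{7} \left(-706\right)} + \frac{362359}{-117 - 239532} = \frac{26 \cdot \frac{1}{76765625}}{- \frac{9}{7} + 22 - \frac{706}{7}} + \frac{362359}{-117 - 239532} = \frac{26}{76765625 \left(- \frac{561}{7}\right)} + \frac{362359}{-239649} = \frac{26}{76765625} \left(- \frac{7}{561}\right) + 362359 \left(- \frac{1}{239649}\right) = - \frac{182}{43065515625} - \frac{362359}{239649} = - \frac{101994622352781}{67454952640625}$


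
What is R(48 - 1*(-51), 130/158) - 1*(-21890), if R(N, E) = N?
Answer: 21989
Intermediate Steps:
R(48 - 1*(-51), 130/158) - 1*(-21890) = (48 - 1*(-51)) - 1*(-21890) = (48 + 51) + 21890 = 99 + 21890 = 21989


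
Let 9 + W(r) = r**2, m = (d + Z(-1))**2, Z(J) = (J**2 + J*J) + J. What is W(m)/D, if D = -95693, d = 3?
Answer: -19/7361 ≈ -0.0025812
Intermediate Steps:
Z(J) = J + 2*J**2 (Z(J) = (J**2 + J**2) + J = 2*J**2 + J = J + 2*J**2)
m = 16 (m = (3 - (1 + 2*(-1)))**2 = (3 - (1 - 2))**2 = (3 - 1*(-1))**2 = (3 + 1)**2 = 4**2 = 16)
W(r) = -9 + r**2
W(m)/D = (-9 + 16**2)/(-95693) = (-9 + 256)*(-1/95693) = 247*(-1/95693) = -19/7361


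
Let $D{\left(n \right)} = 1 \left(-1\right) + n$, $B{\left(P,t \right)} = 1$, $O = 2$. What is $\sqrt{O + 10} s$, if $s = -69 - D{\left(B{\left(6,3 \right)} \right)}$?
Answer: $- 138 \sqrt{3} \approx -239.02$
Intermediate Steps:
$D{\left(n \right)} = -1 + n$
$s = -69$ ($s = -69 - \left(-1 + 1\right) = -69 - 0 = -69 + 0 = -69$)
$\sqrt{O + 10} s = \sqrt{2 + 10} \left(-69\right) = \sqrt{12} \left(-69\right) = 2 \sqrt{3} \left(-69\right) = - 138 \sqrt{3}$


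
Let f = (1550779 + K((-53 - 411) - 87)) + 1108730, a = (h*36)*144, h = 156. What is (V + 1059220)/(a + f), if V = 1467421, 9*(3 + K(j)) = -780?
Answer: 7579923/10404370 ≈ 0.72853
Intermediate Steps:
K(j) = -269/3 (K(j) = -3 + (1/9)*(-780) = -3 - 260/3 = -269/3)
a = 808704 (a = (156*36)*144 = 5616*144 = 808704)
f = 7978258/3 (f = (1550779 - 269/3) + 1108730 = 4652068/3 + 1108730 = 7978258/3 ≈ 2.6594e+6)
(V + 1059220)/(a + f) = (1467421 + 1059220)/(808704 + 7978258/3) = 2526641/(10404370/3) = 2526641*(3/10404370) = 7579923/10404370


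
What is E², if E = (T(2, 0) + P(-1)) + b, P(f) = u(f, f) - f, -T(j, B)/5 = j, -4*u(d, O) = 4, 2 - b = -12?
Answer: 16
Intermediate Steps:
b = 14 (b = 2 - 1*(-12) = 2 + 12 = 14)
u(d, O) = -1 (u(d, O) = -¼*4 = -1)
T(j, B) = -5*j
P(f) = -1 - f
E = 4 (E = (-5*2 + (-1 - 1*(-1))) + 14 = (-10 + (-1 + 1)) + 14 = (-10 + 0) + 14 = -10 + 14 = 4)
E² = 4² = 16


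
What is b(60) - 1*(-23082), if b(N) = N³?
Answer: 239082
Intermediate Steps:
b(60) - 1*(-23082) = 60³ - 1*(-23082) = 216000 + 23082 = 239082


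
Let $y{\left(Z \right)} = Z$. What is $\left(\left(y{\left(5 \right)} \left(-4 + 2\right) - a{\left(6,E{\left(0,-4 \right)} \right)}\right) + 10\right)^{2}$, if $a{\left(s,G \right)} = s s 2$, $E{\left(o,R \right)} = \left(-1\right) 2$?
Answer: $5184$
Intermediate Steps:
$E{\left(o,R \right)} = -2$
$a{\left(s,G \right)} = 2 s^{2}$ ($a{\left(s,G \right)} = s^{2} \cdot 2 = 2 s^{2}$)
$\left(\left(y{\left(5 \right)} \left(-4 + 2\right) - a{\left(6,E{\left(0,-4 \right)} \right)}\right) + 10\right)^{2} = \left(\left(5 \left(-4 + 2\right) - 2 \cdot 6^{2}\right) + 10\right)^{2} = \left(\left(5 \left(-2\right) - 2 \cdot 36\right) + 10\right)^{2} = \left(\left(-10 - 72\right) + 10\right)^{2} = \left(-82 + 10\right)^{2} = \left(-72\right)^{2} = 5184$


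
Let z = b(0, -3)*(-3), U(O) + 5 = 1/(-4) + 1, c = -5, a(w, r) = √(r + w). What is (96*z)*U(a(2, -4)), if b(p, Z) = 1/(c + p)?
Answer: -1224/5 ≈ -244.80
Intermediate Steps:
b(p, Z) = 1/(-5 + p)
U(O) = -17/4 (U(O) = -5 + (1/(-4) + 1) = -5 + (1*(-¼) + 1) = -5 + (-¼ + 1) = -5 + ¾ = -17/4)
z = ⅗ (z = -3/(-5 + 0) = -3/(-5) = -⅕*(-3) = ⅗ ≈ 0.60000)
(96*z)*U(a(2, -4)) = (96*(⅗))*(-17/4) = (288/5)*(-17/4) = -1224/5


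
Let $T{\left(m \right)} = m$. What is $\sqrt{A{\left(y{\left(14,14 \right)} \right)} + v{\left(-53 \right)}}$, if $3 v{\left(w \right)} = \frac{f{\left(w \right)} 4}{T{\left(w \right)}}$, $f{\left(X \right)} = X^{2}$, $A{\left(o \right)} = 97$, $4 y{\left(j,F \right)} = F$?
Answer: $\frac{\sqrt{237}}{3} \approx 5.1316$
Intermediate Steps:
$y{\left(j,F \right)} = \frac{F}{4}$
$v{\left(w \right)} = \frac{4 w}{3}$ ($v{\left(w \right)} = \frac{w^{2} \cdot 4 \frac{1}{w}}{3} = \frac{4 w^{2} \frac{1}{w}}{3} = \frac{4 w}{3}$)
$\sqrt{A{\left(y{\left(14,14 \right)} \right)} + v{\left(-53 \right)}} = \sqrt{97 + \frac{4}{3} \left(-53\right)} = \sqrt{97 - \frac{212}{3}} = \sqrt{\frac{79}{3}} = \frac{\sqrt{237}}{3}$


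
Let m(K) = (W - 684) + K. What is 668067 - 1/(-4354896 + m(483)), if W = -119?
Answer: 2909576087473/4355216 ≈ 6.6807e+5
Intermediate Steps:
m(K) = -803 + K (m(K) = (-119 - 684) + K = -803 + K)
668067 - 1/(-4354896 + m(483)) = 668067 - 1/(-4354896 + (-803 + 483)) = 668067 - 1/(-4354896 - 320) = 668067 - 1/(-4355216) = 668067 - 1*(-1/4355216) = 668067 + 1/4355216 = 2909576087473/4355216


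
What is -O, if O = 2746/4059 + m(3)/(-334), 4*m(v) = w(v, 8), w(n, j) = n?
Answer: -3656479/5422824 ≈ -0.67428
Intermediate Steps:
m(v) = v/4
O = 3656479/5422824 (O = 2746/4059 + ((1/4)*3)/(-334) = 2746*(1/4059) + (3/4)*(-1/334) = 2746/4059 - 3/1336 = 3656479/5422824 ≈ 0.67428)
-O = -1*3656479/5422824 = -3656479/5422824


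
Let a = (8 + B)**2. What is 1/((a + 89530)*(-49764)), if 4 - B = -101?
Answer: -1/5090807436 ≈ -1.9643e-10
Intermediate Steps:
B = 105 (B = 4 - 1*(-101) = 4 + 101 = 105)
a = 12769 (a = (8 + 105)**2 = 113**2 = 12769)
1/((a + 89530)*(-49764)) = 1/((12769 + 89530)*(-49764)) = -1/49764/102299 = (1/102299)*(-1/49764) = -1/5090807436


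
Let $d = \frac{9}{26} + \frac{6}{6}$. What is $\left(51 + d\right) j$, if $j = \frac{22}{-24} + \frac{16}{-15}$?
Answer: $- \frac{161959}{1560} \approx -103.82$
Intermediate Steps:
$d = \frac{35}{26}$ ($d = 9 \cdot \frac{1}{26} + 6 \cdot \frac{1}{6} = \frac{9}{26} + 1 = \frac{35}{26} \approx 1.3462$)
$j = - \frac{119}{60}$ ($j = 22 \left(- \frac{1}{24}\right) + 16 \left(- \frac{1}{15}\right) = - \frac{11}{12} - \frac{16}{15} = - \frac{119}{60} \approx -1.9833$)
$\left(51 + d\right) j = \left(51 + \frac{35}{26}\right) \left(- \frac{119}{60}\right) = \frac{1361}{26} \left(- \frac{119}{60}\right) = - \frac{161959}{1560}$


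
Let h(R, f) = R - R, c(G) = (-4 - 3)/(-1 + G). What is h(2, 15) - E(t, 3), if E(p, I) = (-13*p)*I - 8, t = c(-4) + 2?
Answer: 703/5 ≈ 140.60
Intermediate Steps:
c(G) = -7/(-1 + G)
h(R, f) = 0
t = 17/5 (t = -7/(-1 - 4) + 2 = -7/(-5) + 2 = -7*(-⅕) + 2 = 7/5 + 2 = 17/5 ≈ 3.4000)
E(p, I) = -8 - 13*I*p (E(p, I) = -13*I*p - 8 = -8 - 13*I*p)
h(2, 15) - E(t, 3) = 0 - (-8 - 13*3*17/5) = 0 - (-8 - 663/5) = 0 - 1*(-703/5) = 0 + 703/5 = 703/5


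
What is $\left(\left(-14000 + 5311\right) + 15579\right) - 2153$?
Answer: $4737$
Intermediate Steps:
$\left(\left(-14000 + 5311\right) + 15579\right) - 2153 = \left(-8689 + 15579\right) - 2153 = 6890 - 2153 = 4737$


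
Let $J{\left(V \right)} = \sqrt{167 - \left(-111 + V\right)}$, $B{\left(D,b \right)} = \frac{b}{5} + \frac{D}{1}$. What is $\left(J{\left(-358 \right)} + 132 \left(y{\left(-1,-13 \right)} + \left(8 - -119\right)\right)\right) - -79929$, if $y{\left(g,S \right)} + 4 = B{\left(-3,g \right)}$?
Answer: $\frac{478713}{5} + 2 \sqrt{159} \approx 95768.0$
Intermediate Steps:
$B{\left(D,b \right)} = D + \frac{b}{5}$ ($B{\left(D,b \right)} = b \frac{1}{5} + D 1 = \frac{b}{5} + D = D + \frac{b}{5}$)
$y{\left(g,S \right)} = -7 + \frac{g}{5}$ ($y{\left(g,S \right)} = -4 + \left(-3 + \frac{g}{5}\right) = -7 + \frac{g}{5}$)
$J{\left(V \right)} = \sqrt{278 - V}$
$\left(J{\left(-358 \right)} + 132 \left(y{\left(-1,-13 \right)} + \left(8 - -119\right)\right)\right) - -79929 = \left(\sqrt{278 - -358} + 132 \left(\left(-7 + \frac{1}{5} \left(-1\right)\right) + \left(8 - -119\right)\right)\right) - -79929 = \left(\sqrt{278 + 358} + 132 \left(\left(-7 - \frac{1}{5}\right) + \left(8 + 119\right)\right)\right) + 79929 = \left(\sqrt{636} + 132 \left(- \frac{36}{5} + 127\right)\right) + 79929 = \left(2 \sqrt{159} + 132 \cdot \frac{599}{5}\right) + 79929 = \left(2 \sqrt{159} + \frac{79068}{5}\right) + 79929 = \left(\frac{79068}{5} + 2 \sqrt{159}\right) + 79929 = \frac{478713}{5} + 2 \sqrt{159}$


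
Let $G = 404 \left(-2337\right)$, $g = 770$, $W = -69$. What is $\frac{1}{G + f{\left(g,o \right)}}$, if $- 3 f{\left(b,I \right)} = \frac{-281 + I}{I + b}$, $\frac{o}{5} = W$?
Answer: $- \frac{1275}{1203788074} \approx -1.0592 \cdot 10^{-6}$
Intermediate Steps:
$o = -345$ ($o = 5 \left(-69\right) = -345$)
$G = -944148$
$f{\left(b,I \right)} = - \frac{-281 + I}{3 \left(I + b\right)}$ ($f{\left(b,I \right)} = - \frac{\left(-281 + I\right) \frac{1}{I + b}}{3} = - \frac{\frac{1}{I + b} \left(-281 + I\right)}{3} = - \frac{-281 + I}{3 \left(I + b\right)}$)
$\frac{1}{G + f{\left(g,o \right)}} = \frac{1}{-944148 + \frac{281 - -345}{3 \left(-345 + 770\right)}} = \frac{1}{-944148 + \frac{281 + 345}{3 \cdot 425}} = \frac{1}{-944148 + \frac{1}{3} \cdot \frac{1}{425} \cdot 626} = \frac{1}{-944148 + \frac{626}{1275}} = \frac{1}{- \frac{1203788074}{1275}} = - \frac{1275}{1203788074}$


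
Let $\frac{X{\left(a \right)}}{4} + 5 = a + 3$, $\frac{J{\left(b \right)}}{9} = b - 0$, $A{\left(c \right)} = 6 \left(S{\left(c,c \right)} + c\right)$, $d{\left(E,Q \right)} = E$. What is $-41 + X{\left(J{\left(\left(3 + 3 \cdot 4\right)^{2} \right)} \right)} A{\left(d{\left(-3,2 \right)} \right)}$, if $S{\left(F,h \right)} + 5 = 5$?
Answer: $-145697$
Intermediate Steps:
$S{\left(F,h \right)} = 0$ ($S{\left(F,h \right)} = -5 + 5 = 0$)
$A{\left(c \right)} = 6 c$ ($A{\left(c \right)} = 6 \left(0 + c\right) = 6 c$)
$J{\left(b \right)} = 9 b$ ($J{\left(b \right)} = 9 \left(b - 0\right) = 9 \left(b + 0\right) = 9 b$)
$X{\left(a \right)} = -8 + 4 a$ ($X{\left(a \right)} = -20 + 4 \left(a + 3\right) = -20 + 4 \left(3 + a\right) = -20 + \left(12 + 4 a\right) = -8 + 4 a$)
$-41 + X{\left(J{\left(\left(3 + 3 \cdot 4\right)^{2} \right)} \right)} A{\left(d{\left(-3,2 \right)} \right)} = -41 + \left(-8 + 4 \cdot 9 \left(3 + 3 \cdot 4\right)^{2}\right) 6 \left(-3\right) = -41 + \left(-8 + 4 \cdot 9 \left(3 + 12\right)^{2}\right) \left(-18\right) = -41 + \left(-8 + 4 \cdot 9 \cdot 15^{2}\right) \left(-18\right) = -41 + \left(-8 + 4 \cdot 9 \cdot 225\right) \left(-18\right) = -41 + \left(-8 + 4 \cdot 2025\right) \left(-18\right) = -41 + \left(-8 + 8100\right) \left(-18\right) = -41 + 8092 \left(-18\right) = -41 - 145656 = -145697$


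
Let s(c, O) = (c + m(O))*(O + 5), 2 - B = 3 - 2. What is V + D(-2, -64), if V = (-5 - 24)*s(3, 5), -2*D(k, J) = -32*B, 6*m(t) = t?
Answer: -3287/3 ≈ -1095.7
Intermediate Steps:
B = 1 (B = 2 - (3 - 2) = 2 - 1*1 = 2 - 1 = 1)
m(t) = t/6
D(k, J) = 16 (D(k, J) = -(-16) = -½*(-32) = 16)
s(c, O) = (5 + O)*(c + O/6) (s(c, O) = (c + O/6)*(O + 5) = (c + O/6)*(5 + O) = (5 + O)*(c + O/6))
V = -3335/3 (V = (-5 - 24)*(5*3 + (⅙)*5² + (⅚)*5 + 5*3) = -29*(15 + (⅙)*25 + 25/6 + 15) = -29*(15 + 25/6 + 25/6 + 15) = -29*115/3 = -3335/3 ≈ -1111.7)
V + D(-2, -64) = -3335/3 + 16 = -3287/3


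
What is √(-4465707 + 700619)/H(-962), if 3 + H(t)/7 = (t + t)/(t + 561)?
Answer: 1604*I*√235318/5047 ≈ 154.17*I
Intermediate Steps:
H(t) = -21 + 14*t/(561 + t) (H(t) = -21 + 7*((t + t)/(t + 561)) = -21 + 7*((2*t)/(561 + t)) = -21 + 7*(2*t/(561 + t)) = -21 + 14*t/(561 + t))
√(-4465707 + 700619)/H(-962) = √(-4465707 + 700619)/((7*(-1683 - 1*(-962))/(561 - 962))) = √(-3765088)/((7*(-1683 + 962)/(-401))) = (4*I*√235318)/((7*(-1/401)*(-721))) = (4*I*√235318)/(5047/401) = (4*I*√235318)*(401/5047) = 1604*I*√235318/5047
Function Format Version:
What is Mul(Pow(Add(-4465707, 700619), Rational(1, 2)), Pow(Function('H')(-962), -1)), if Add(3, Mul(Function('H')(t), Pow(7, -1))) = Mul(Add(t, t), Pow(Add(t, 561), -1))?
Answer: Mul(Rational(1604, 5047), I, Pow(235318, Rational(1, 2))) ≈ Mul(154.17, I)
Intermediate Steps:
Function('H')(t) = Add(-21, Mul(14, t, Pow(Add(561, t), -1))) (Function('H')(t) = Add(-21, Mul(7, Mul(Add(t, t), Pow(Add(t, 561), -1)))) = Add(-21, Mul(7, Mul(Mul(2, t), Pow(Add(561, t), -1)))) = Add(-21, Mul(7, Mul(2, t, Pow(Add(561, t), -1)))) = Add(-21, Mul(14, t, Pow(Add(561, t), -1))))
Mul(Pow(Add(-4465707, 700619), Rational(1, 2)), Pow(Function('H')(-962), -1)) = Mul(Pow(Add(-4465707, 700619), Rational(1, 2)), Pow(Mul(7, Pow(Add(561, -962), -1), Add(-1683, Mul(-1, -962))), -1)) = Mul(Pow(-3765088, Rational(1, 2)), Pow(Mul(7, Pow(-401, -1), Add(-1683, 962)), -1)) = Mul(Mul(4, I, Pow(235318, Rational(1, 2))), Pow(Mul(7, Rational(-1, 401), -721), -1)) = Mul(Mul(4, I, Pow(235318, Rational(1, 2))), Pow(Rational(5047, 401), -1)) = Mul(Mul(4, I, Pow(235318, Rational(1, 2))), Rational(401, 5047)) = Mul(Rational(1604, 5047), I, Pow(235318, Rational(1, 2)))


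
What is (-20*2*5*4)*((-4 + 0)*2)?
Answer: 6400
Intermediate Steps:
(-20*2*5*4)*((-4 + 0)*2) = (-200*4)*(-4*2) = -20*40*(-8) = -800*(-8) = 6400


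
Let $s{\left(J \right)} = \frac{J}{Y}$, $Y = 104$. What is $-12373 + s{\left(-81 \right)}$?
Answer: $- \frac{1286873}{104} \approx -12374.0$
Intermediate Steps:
$s{\left(J \right)} = \frac{J}{104}$
$-12373 + s{\left(-81 \right)} = -12373 + \frac{1}{104} \left(-81\right) = -12373 - \frac{81}{104} = - \frac{1286873}{104}$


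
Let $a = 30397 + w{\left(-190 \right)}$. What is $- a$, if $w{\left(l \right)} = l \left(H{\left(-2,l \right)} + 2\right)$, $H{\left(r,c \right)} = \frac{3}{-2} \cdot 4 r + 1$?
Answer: $-27547$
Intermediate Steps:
$H{\left(r,c \right)} = 1 - 6 r$ ($H{\left(r,c \right)} = 3 \left(- \frac{1}{2}\right) 4 r + 1 = \left(- \frac{3}{2}\right) 4 r + 1 = - 6 r + 1 = 1 - 6 r$)
$w{\left(l \right)} = 15 l$ ($w{\left(l \right)} = l \left(\left(1 - -12\right) + 2\right) = l \left(\left(1 + 12\right) + 2\right) = l \left(13 + 2\right) = l 15 = 15 l$)
$a = 27547$ ($a = 30397 + 15 \left(-190\right) = 30397 - 2850 = 27547$)
$- a = \left(-1\right) 27547 = -27547$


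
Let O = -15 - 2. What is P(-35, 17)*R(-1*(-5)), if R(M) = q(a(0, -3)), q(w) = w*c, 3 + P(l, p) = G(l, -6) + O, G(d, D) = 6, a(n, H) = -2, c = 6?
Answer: 168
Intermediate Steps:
O = -17
P(l, p) = -14 (P(l, p) = -3 + (6 - 17) = -3 - 11 = -14)
q(w) = 6*w (q(w) = w*6 = 6*w)
R(M) = -12 (R(M) = 6*(-2) = -12)
P(-35, 17)*R(-1*(-5)) = -14*(-12) = 168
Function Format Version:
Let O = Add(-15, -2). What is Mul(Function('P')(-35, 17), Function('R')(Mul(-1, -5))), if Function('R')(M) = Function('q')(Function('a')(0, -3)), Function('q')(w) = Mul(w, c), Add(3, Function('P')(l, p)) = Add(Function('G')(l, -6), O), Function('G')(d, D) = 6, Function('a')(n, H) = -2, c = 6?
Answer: 168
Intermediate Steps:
O = -17
Function('P')(l, p) = -14 (Function('P')(l, p) = Add(-3, Add(6, -17)) = Add(-3, -11) = -14)
Function('q')(w) = Mul(6, w) (Function('q')(w) = Mul(w, 6) = Mul(6, w))
Function('R')(M) = -12 (Function('R')(M) = Mul(6, -2) = -12)
Mul(Function('P')(-35, 17), Function('R')(Mul(-1, -5))) = Mul(-14, -12) = 168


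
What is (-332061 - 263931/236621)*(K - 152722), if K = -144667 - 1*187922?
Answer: 38132278021331532/236621 ≈ 1.6115e+11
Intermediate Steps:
K = -332589 (K = -144667 - 187922 = -332589)
(-332061 - 263931/236621)*(K - 152722) = (-332061 - 263931/236621)*(-332589 - 152722) = (-332061 - 263931*1/236621)*(-485311) = (-332061 - 263931/236621)*(-485311) = -78572869812/236621*(-485311) = 38132278021331532/236621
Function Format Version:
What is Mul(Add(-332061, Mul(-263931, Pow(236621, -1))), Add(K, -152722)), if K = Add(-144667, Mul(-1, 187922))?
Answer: Rational(38132278021331532, 236621) ≈ 1.6115e+11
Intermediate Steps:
K = -332589 (K = Add(-144667, -187922) = -332589)
Mul(Add(-332061, Mul(-263931, Pow(236621, -1))), Add(K, -152722)) = Mul(Add(-332061, Mul(-263931, Pow(236621, -1))), Add(-332589, -152722)) = Mul(Add(-332061, Mul(-263931, Rational(1, 236621))), -485311) = Mul(Add(-332061, Rational(-263931, 236621)), -485311) = Mul(Rational(-78572869812, 236621), -485311) = Rational(38132278021331532, 236621)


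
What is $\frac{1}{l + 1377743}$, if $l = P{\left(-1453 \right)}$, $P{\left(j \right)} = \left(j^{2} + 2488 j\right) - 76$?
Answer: $- \frac{1}{126188} \approx -7.9247 \cdot 10^{-6}$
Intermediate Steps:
$P{\left(j \right)} = -76 + j^{2} + 2488 j$
$l = -1503931$ ($l = -76 + \left(-1453\right)^{2} + 2488 \left(-1453\right) = -76 + 2111209 - 3615064 = -1503931$)
$\frac{1}{l + 1377743} = \frac{1}{-1503931 + 1377743} = \frac{1}{-126188} = - \frac{1}{126188}$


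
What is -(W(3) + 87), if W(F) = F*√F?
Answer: -87 - 3*√3 ≈ -92.196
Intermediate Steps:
W(F) = F^(3/2)
-(W(3) + 87) = -(3^(3/2) + 87) = -(3*√3 + 87) = -(87 + 3*√3) = -87 - 3*√3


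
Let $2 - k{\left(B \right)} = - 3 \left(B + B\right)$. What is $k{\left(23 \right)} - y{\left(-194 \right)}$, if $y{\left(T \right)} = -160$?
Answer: $300$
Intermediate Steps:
$k{\left(B \right)} = 2 + 6 B$ ($k{\left(B \right)} = 2 - - 3 \left(B + B\right) = 2 - - 3 \cdot 2 B = 2 - - 6 B = 2 + 6 B$)
$k{\left(23 \right)} - y{\left(-194 \right)} = \left(2 + 6 \cdot 23\right) - -160 = \left(2 + 138\right) + 160 = 140 + 160 = 300$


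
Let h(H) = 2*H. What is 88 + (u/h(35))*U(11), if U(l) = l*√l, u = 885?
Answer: 88 + 1947*√11/14 ≈ 549.25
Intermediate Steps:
U(l) = l^(3/2)
88 + (u/h(35))*U(11) = 88 + (885/((2*35)))*11^(3/2) = 88 + (885/70)*(11*√11) = 88 + (885*(1/70))*(11*√11) = 88 + 177*(11*√11)/14 = 88 + 1947*√11/14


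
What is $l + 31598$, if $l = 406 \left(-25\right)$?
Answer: $21448$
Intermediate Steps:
$l = -10150$
$l + 31598 = -10150 + 31598 = 21448$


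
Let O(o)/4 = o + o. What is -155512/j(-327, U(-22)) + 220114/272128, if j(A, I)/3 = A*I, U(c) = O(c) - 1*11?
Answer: -969958289/24960532608 ≈ -0.038860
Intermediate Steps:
O(o) = 8*o (O(o) = 4*(o + o) = 4*(2*o) = 8*o)
U(c) = -11 + 8*c (U(c) = 8*c - 1*11 = 8*c - 11 = -11 + 8*c)
j(A, I) = 3*A*I (j(A, I) = 3*(A*I) = 3*A*I)
-155512/j(-327, U(-22)) + 220114/272128 = -155512*(-1/(981*(-11 + 8*(-22)))) + 220114/272128 = -155512*(-1/(981*(-11 - 176))) + 220114*(1/272128) = -155512/(3*(-327)*(-187)) + 110057/136064 = -155512/183447 + 110057/136064 = -969958289/24960532608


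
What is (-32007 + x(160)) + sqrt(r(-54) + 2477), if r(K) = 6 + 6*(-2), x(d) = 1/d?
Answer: -5121119/160 + sqrt(2471) ≈ -31957.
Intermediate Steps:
r(K) = -6 (r(K) = 6 - 12 = -6)
(-32007 + x(160)) + sqrt(r(-54) + 2477) = (-32007 + 1/160) + sqrt(-6 + 2477) = (-32007 + 1/160) + sqrt(2471) = -5121119/160 + sqrt(2471)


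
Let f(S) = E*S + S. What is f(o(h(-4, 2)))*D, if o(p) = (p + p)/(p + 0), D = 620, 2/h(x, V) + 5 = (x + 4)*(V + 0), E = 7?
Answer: 9920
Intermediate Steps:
h(x, V) = 2/(-5 + V*(4 + x)) (h(x, V) = 2/(-5 + (x + 4)*(V + 0)) = 2/(-5 + (4 + x)*V) = 2/(-5 + V*(4 + x)))
o(p) = 2 (o(p) = (2*p)/p = 2)
f(S) = 8*S (f(S) = 7*S + S = 8*S)
f(o(h(-4, 2)))*D = (8*2)*620 = 16*620 = 9920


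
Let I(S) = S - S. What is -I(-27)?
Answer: 0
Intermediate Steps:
I(S) = 0
-I(-27) = -1*0 = 0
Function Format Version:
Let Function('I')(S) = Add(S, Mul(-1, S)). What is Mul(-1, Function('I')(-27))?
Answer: 0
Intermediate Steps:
Function('I')(S) = 0
Mul(-1, Function('I')(-27)) = Mul(-1, 0) = 0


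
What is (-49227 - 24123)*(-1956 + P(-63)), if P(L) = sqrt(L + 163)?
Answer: 142739100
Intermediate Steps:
P(L) = sqrt(163 + L)
(-49227 - 24123)*(-1956 + P(-63)) = (-49227 - 24123)*(-1956 + sqrt(163 - 63)) = -73350*(-1956 + sqrt(100)) = -73350*(-1956 + 10) = -73350*(-1946) = 142739100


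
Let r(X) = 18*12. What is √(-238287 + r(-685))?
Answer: I*√238071 ≈ 487.93*I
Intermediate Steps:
r(X) = 216
√(-238287 + r(-685)) = √(-238287 + 216) = √(-238071) = I*√238071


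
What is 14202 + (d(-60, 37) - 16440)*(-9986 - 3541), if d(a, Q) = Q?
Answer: 221897583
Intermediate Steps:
14202 + (d(-60, 37) - 16440)*(-9986 - 3541) = 14202 + (37 - 16440)*(-9986 - 3541) = 14202 - 16403*(-13527) = 14202 + 221883381 = 221897583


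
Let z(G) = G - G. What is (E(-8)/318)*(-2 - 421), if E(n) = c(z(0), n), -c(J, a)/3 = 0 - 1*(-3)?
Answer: 1269/106 ≈ 11.972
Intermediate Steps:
z(G) = 0
c(J, a) = -9 (c(J, a) = -3*(0 - 1*(-3)) = -3*(0 + 3) = -3*3 = -9)
E(n) = -9
(E(-8)/318)*(-2 - 421) = (-9/318)*(-2 - 421) = -9*1/318*(-423) = -3/106*(-423) = 1269/106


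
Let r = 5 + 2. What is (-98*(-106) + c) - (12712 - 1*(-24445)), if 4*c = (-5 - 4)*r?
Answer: -107139/4 ≈ -26785.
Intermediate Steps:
r = 7
c = -63/4 (c = ((-5 - 4)*7)/4 = (-9*7)/4 = (¼)*(-63) = -63/4 ≈ -15.750)
(-98*(-106) + c) - (12712 - 1*(-24445)) = (-98*(-106) - 63/4) - (12712 - 1*(-24445)) = (10388 - 63/4) - (12712 + 24445) = 41489/4 - 1*37157 = 41489/4 - 37157 = -107139/4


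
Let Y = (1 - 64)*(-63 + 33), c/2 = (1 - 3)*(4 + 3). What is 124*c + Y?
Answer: -1582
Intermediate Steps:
c = -28 (c = 2*((1 - 3)*(4 + 3)) = 2*(-2*7) = 2*(-14) = -28)
Y = 1890 (Y = -63*(-30) = 1890)
124*c + Y = 124*(-28) + 1890 = -3472 + 1890 = -1582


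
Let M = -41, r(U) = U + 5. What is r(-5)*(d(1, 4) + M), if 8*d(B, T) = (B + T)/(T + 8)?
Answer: 0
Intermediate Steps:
d(B, T) = (B + T)/(8*(8 + T)) (d(B, T) = ((B + T)/(T + 8))/8 = ((B + T)/(8 + T))/8 = (B + T)/(8*(8 + T)))
r(U) = 5 + U
r(-5)*(d(1, 4) + M) = (5 - 5)*((1 + 4)/(8*(8 + 4)) - 41) = 0*((⅛)*5/12 - 41) = 0*((⅛)*(1/12)*5 - 41) = 0*(5/96 - 41) = 0*(-3931/96) = 0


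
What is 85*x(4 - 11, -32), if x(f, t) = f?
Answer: -595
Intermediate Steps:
85*x(4 - 11, -32) = 85*(4 - 11) = 85*(-7) = -595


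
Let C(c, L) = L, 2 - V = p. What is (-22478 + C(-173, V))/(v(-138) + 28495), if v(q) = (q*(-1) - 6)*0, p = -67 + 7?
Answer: -22416/28495 ≈ -0.78666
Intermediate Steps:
p = -60
V = 62 (V = 2 - 1*(-60) = 2 + 60 = 62)
v(q) = 0 (v(q) = (-q - 6)*0 = (-6 - q)*0 = 0)
(-22478 + C(-173, V))/(v(-138) + 28495) = (-22478 + 62)/(0 + 28495) = -22416/28495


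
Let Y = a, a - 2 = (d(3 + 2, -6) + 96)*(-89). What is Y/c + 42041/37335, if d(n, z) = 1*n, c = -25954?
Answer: 75087461/50999610 ≈ 1.4723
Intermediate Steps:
d(n, z) = n
a = -8987 (a = 2 + ((3 + 2) + 96)*(-89) = 2 + (5 + 96)*(-89) = 2 + 101*(-89) = 2 - 8989 = -8987)
Y = -8987
Y/c + 42041/37335 = -8987/(-25954) + 42041/37335 = -8987*(-1/25954) + 42041*(1/37335) = 473/1366 + 42041/37335 = 75087461/50999610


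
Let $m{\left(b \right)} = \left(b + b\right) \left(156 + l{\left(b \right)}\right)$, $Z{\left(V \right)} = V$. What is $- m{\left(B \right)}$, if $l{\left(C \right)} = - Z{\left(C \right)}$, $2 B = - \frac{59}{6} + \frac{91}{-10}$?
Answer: $\frac{704888}{225} \approx 3132.8$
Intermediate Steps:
$B = - \frac{142}{15}$ ($B = \frac{- \frac{59}{6} + \frac{91}{-10}}{2} = \frac{\left(-59\right) \frac{1}{6} + 91 \left(- \frac{1}{10}\right)}{2} = \frac{- \frac{59}{6} - \frac{91}{10}}{2} = \frac{1}{2} \left(- \frac{284}{15}\right) = - \frac{142}{15} \approx -9.4667$)
$l{\left(C \right)} = - C$
$m{\left(b \right)} = 2 b \left(156 - b\right)$ ($m{\left(b \right)} = \left(b + b\right) \left(156 - b\right) = 2 b \left(156 - b\right)$)
$- m{\left(B \right)} = - \frac{2 \left(-142\right) \left(156 - - \frac{142}{15}\right)}{15} = - \frac{2 \left(-142\right) \left(156 + \frac{142}{15}\right)}{15} = - \frac{2 \left(-142\right) 2482}{15 \cdot 15} = \left(-1\right) \left(- \frac{704888}{225}\right) = \frac{704888}{225}$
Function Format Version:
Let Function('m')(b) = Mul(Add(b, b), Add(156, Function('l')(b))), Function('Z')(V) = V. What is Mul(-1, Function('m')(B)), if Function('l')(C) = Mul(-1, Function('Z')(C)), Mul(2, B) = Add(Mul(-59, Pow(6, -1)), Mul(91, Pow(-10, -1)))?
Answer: Rational(704888, 225) ≈ 3132.8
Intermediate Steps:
B = Rational(-142, 15) (B = Mul(Rational(1, 2), Add(Mul(-59, Pow(6, -1)), Mul(91, Pow(-10, -1)))) = Mul(Rational(1, 2), Add(Mul(-59, Rational(1, 6)), Mul(91, Rational(-1, 10)))) = Mul(Rational(1, 2), Add(Rational(-59, 6), Rational(-91, 10))) = Mul(Rational(1, 2), Rational(-284, 15)) = Rational(-142, 15) ≈ -9.4667)
Function('l')(C) = Mul(-1, C)
Function('m')(b) = Mul(2, b, Add(156, Mul(-1, b))) (Function('m')(b) = Mul(Add(b, b), Add(156, Mul(-1, b))) = Mul(Mul(2, b), Add(156, Mul(-1, b))) = Mul(2, b, Add(156, Mul(-1, b))))
Mul(-1, Function('m')(B)) = Mul(-1, Mul(2, Rational(-142, 15), Add(156, Mul(-1, Rational(-142, 15))))) = Mul(-1, Mul(2, Rational(-142, 15), Add(156, Rational(142, 15)))) = Mul(-1, Mul(2, Rational(-142, 15), Rational(2482, 15))) = Mul(-1, Rational(-704888, 225)) = Rational(704888, 225)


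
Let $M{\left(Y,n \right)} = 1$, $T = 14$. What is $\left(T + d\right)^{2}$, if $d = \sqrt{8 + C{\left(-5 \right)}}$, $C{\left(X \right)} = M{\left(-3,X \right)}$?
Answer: $289$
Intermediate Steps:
$C{\left(X \right)} = 1$
$d = 3$ ($d = \sqrt{8 + 1} = \sqrt{9} = 3$)
$\left(T + d\right)^{2} = \left(14 + 3\right)^{2} = 17^{2} = 289$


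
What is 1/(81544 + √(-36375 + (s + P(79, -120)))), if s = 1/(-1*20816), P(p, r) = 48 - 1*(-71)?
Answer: 1697419904/138415163356673 - 4*I*√981871070997/138415163356673 ≈ 1.2263e-5 - 2.8635e-8*I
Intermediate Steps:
P(p, r) = 119 (P(p, r) = 48 + 71 = 119)
s = -1/20816 (s = 1/(-20816) = -1/20816 ≈ -4.8040e-5)
1/(81544 + √(-36375 + (s + P(79, -120)))) = 1/(81544 + √(-36375 + (-1/20816 + 119))) = 1/(81544 + √(-36375 + 2477103/20816)) = 1/(81544 + √(-754704897/20816)) = 1/(81544 + I*√981871070997/5204)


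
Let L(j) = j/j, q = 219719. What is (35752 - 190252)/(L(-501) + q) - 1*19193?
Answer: -70287341/3662 ≈ -19194.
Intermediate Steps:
L(j) = 1
(35752 - 190252)/(L(-501) + q) - 1*19193 = (35752 - 190252)/(1 + 219719) - 1*19193 = -154500/219720 - 19193 = -154500*1/219720 - 19193 = -2575/3662 - 19193 = -70287341/3662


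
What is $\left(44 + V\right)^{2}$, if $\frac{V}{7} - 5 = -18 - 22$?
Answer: $40401$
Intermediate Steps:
$V = -245$ ($V = 35 + 7 \left(-18 - 22\right) = 35 + 7 \left(-40\right) = 35 - 280 = -245$)
$\left(44 + V\right)^{2} = \left(44 - 245\right)^{2} = \left(-201\right)^{2} = 40401$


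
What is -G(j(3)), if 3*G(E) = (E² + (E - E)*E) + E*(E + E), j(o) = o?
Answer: -9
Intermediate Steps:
G(E) = E² (G(E) = ((E² + (E - E)*E) + E*(E + E))/3 = ((E² + 0*E) + E*(2*E))/3 = ((E² + 0) + 2*E²)/3 = (E² + 2*E²)/3 = (3*E²)/3 = E²)
-G(j(3)) = -1*3² = -1*9 = -9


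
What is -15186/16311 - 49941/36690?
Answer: -152417999/66494510 ≈ -2.2922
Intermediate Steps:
-15186/16311 - 49941/36690 = -15186*1/16311 - 49941*1/36690 = -5062/5437 - 16647/12230 = -152417999/66494510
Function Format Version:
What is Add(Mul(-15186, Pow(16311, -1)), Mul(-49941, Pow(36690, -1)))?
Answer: Rational(-152417999, 66494510) ≈ -2.2922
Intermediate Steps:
Add(Mul(-15186, Pow(16311, -1)), Mul(-49941, Pow(36690, -1))) = Add(Mul(-15186, Rational(1, 16311)), Mul(-49941, Rational(1, 36690))) = Add(Rational(-5062, 5437), Rational(-16647, 12230)) = Rational(-152417999, 66494510)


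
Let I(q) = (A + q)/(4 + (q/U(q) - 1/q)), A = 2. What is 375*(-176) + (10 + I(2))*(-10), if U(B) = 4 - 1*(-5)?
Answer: -4429420/67 ≈ -66111.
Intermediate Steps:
U(B) = 9 (U(B) = 4 + 5 = 9)
I(q) = (2 + q)/(4 - 1/q + q/9) (I(q) = (2 + q)/(4 + (q/9 - 1/q)) = (2 + q)/(4 + (-1/q + q/9)) = (2 + q)/(4 - 1/q + q/9))
375*(-176) + (10 + I(2))*(-10) = 375*(-176) + (10 + 9*2*(2 + 2)/(-9 + 2² + 36*2))*(-10) = -66000 + (10 + 9*2*4/(-9 + 4 + 72))*(-10) = -66000 + (10 + 9*2*4/67)*(-10) = -66000 + (10 + 9*2*(1/67)*4)*(-10) = -66000 + (10 + 72/67)*(-10) = -66000 + (742/67)*(-10) = -66000 - 7420/67 = -4429420/67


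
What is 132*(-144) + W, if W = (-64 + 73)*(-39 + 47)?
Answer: -18936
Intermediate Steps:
W = 72 (W = 9*8 = 72)
132*(-144) + W = 132*(-144) + 72 = -19008 + 72 = -18936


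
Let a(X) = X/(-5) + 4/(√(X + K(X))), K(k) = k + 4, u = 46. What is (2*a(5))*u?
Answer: -92 + 184*√14/7 ≈ 6.3521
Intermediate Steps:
K(k) = 4 + k
a(X) = 4/√(4 + 2*X) - X/5 (a(X) = X/(-5) + 4/(√(X + (4 + X))) = X*(-⅕) + 4/(√(4 + 2*X)) = -X/5 + 4/√(4 + 2*X) = 4/√(4 + 2*X) - X/5)
(2*a(5))*u = (2*(-⅕*5 + 2*√2/√(2 + 5)))*46 = (2*(-1 + 2*√2/√7))*46 = (2*(-1 + 2*√2*(√7/7)))*46 = (2*(-1 + 2*√14/7))*46 = (-2 + 4*√14/7)*46 = -92 + 184*√14/7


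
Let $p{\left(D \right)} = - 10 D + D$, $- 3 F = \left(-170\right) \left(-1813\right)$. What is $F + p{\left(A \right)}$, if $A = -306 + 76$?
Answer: $- \frac{302000}{3} \approx -1.0067 \cdot 10^{5}$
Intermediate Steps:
$A = -230$
$F = - \frac{308210}{3}$ ($F = - \frac{\left(-170\right) \left(-1813\right)}{3} = \left(- \frac{1}{3}\right) 308210 = - \frac{308210}{3} \approx -1.0274 \cdot 10^{5}$)
$p{\left(D \right)} = - 9 D$
$F + p{\left(A \right)} = - \frac{308210}{3} - -2070 = - \frac{308210}{3} + 2070 = - \frac{302000}{3}$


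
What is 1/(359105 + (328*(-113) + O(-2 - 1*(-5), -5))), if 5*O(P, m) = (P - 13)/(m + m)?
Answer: 5/1610206 ≈ 3.1052e-6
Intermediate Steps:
O(P, m) = (-13 + P)/(10*m) (O(P, m) = ((P - 13)/(m + m))/5 = ((-13 + P)/((2*m)))/5 = ((-13 + P)*(1/(2*m)))/5 = ((-13 + P)/(2*m))/5 = (-13 + P)/(10*m))
1/(359105 + (328*(-113) + O(-2 - 1*(-5), -5))) = 1/(359105 + (328*(-113) + (1/10)*(-13 + (-2 - 1*(-5)))/(-5))) = 1/(359105 + (-37064 + (1/10)*(-1/5)*(-13 + (-2 + 5)))) = 1/(359105 + (-37064 + (1/10)*(-1/5)*(-13 + 3))) = 1/(359105 + (-37064 + (1/10)*(-1/5)*(-10))) = 1/(359105 + (-37064 + 1/5)) = 1/(359105 - 185319/5) = 1/(1610206/5) = 5/1610206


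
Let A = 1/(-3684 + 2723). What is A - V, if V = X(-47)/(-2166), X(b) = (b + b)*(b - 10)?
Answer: 45148/18259 ≈ 2.4726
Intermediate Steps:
X(b) = 2*b*(-10 + b) (X(b) = (2*b)*(-10 + b) = 2*b*(-10 + b))
A = -1/961 (A = 1/(-961) = -1/961 ≈ -0.0010406)
V = -47/19 (V = (2*(-47)*(-10 - 47))/(-2166) = (2*(-47)*(-57))*(-1/2166) = 5358*(-1/2166) = -47/19 ≈ -2.4737)
A - V = -1/961 - 1*(-47/19) = -1/961 + 47/19 = 45148/18259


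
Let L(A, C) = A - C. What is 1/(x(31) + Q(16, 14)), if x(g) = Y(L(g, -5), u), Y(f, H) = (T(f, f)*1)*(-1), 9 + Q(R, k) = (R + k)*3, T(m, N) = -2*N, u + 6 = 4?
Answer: 1/153 ≈ 0.0065359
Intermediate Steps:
u = -2 (u = -6 + 4 = -2)
Q(R, k) = -9 + 3*R + 3*k (Q(R, k) = -9 + (R + k)*3 = -9 + (3*R + 3*k) = -9 + 3*R + 3*k)
Y(f, H) = 2*f (Y(f, H) = (-2*f*1)*(-1) = -2*f*(-1) = 2*f)
x(g) = 10 + 2*g (x(g) = 2*(g - 1*(-5)) = 2*(g + 5) = 2*(5 + g) = 10 + 2*g)
1/(x(31) + Q(16, 14)) = 1/((10 + 2*31) + (-9 + 3*16 + 3*14)) = 1/((10 + 62) + (-9 + 48 + 42)) = 1/(72 + 81) = 1/153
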